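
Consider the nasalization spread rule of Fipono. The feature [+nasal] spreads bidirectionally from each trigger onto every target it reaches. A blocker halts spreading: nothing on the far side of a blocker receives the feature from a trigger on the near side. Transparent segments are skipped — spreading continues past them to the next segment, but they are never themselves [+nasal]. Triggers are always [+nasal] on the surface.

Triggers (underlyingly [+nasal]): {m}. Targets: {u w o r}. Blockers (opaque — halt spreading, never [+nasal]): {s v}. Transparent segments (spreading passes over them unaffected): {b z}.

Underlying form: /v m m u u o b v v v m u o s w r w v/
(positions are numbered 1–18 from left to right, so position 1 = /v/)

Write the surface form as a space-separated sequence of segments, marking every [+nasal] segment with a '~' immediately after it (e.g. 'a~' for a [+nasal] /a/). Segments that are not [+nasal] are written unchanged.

From /m/ at 2 rightward: 3 /m/ is itself a trigger — this domain ends here.
From /m/ at 2 leftward: 1 /v/ blocks.
From /m/ at 3 rightward: 4 /u/ → [+nasal]; 5 /u/ → [+nasal]; 6 /o/ → [+nasal]; 7 /b/ transparent; 8 /v/ blocks.
From /m/ at 3 leftward: 2 /m/ is itself a trigger — this domain ends here.
From /m/ at 11 rightward: 12 /u/ → [+nasal]; 13 /o/ → [+nasal]; 14 /s/ blocks.
From /m/ at 11 leftward: 10 /v/ blocks.
Targets with no active source: positions 15 16 17 stay [-nasal].
[+nasal] positions on the surface: 2 3 4 5 6 11 12 13.

v m~ m~ u~ u~ o~ b v v v m~ u~ o~ s w r w v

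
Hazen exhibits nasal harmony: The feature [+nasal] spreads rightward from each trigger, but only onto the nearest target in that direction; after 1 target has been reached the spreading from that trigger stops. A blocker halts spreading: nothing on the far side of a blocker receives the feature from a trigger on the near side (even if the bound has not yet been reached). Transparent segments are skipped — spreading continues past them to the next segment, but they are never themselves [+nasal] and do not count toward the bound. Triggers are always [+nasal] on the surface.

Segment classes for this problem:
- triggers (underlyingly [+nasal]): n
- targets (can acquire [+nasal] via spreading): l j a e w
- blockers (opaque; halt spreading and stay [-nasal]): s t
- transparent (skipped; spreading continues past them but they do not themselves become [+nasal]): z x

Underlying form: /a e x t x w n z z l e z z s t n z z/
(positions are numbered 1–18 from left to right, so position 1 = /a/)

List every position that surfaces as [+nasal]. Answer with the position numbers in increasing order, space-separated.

7 10 16

From /n/ at 7 rightward: 8 /z/ transparent; 9 /z/ transparent; 10 /l/ → [+nasal]; bound reached.
From /n/ at 16 rightward: 17 /z/ transparent; 18 /z/ transparent; word edge.
Targets with no active source: positions 1 2 6 11 stay [-nasal].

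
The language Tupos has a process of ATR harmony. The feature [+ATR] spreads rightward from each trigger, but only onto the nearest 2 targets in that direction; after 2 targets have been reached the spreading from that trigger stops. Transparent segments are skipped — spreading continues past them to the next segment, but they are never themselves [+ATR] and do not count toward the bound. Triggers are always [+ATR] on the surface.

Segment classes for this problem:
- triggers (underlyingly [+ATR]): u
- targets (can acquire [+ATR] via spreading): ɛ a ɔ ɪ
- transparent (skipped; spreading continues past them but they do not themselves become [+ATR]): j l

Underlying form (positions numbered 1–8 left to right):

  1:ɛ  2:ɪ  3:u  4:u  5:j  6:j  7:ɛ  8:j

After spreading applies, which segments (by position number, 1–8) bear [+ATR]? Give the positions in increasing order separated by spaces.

From /u/ at 3 rightward: 4 /u/ is itself a trigger — this domain ends here.
From /u/ at 4 rightward: 5 /j/ transparent; 6 /j/ transparent; 7 /ɛ/ → [+ATR]; 8 /j/ transparent; word edge.
Targets with no active source: positions 1 2 stay [-ATR].

3 4 7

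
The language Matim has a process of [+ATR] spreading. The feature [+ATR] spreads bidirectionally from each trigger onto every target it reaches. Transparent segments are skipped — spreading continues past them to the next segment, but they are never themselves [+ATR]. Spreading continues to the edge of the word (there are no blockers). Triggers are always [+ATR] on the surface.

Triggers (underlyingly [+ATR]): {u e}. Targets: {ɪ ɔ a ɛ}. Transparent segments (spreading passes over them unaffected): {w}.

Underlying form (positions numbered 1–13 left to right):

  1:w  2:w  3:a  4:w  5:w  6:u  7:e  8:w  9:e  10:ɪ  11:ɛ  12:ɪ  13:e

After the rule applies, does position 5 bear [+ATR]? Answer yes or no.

From /u/ at 6 rightward: 7 /e/ is itself a trigger — this domain ends here.
From /u/ at 6 leftward: 5 /w/ transparent; 4 /w/ transparent; 3 /a/ → [+ATR]; 2 /w/ transparent; 1 /w/ transparent; word edge.
From /e/ at 7 rightward: 8 /w/ transparent; 9 /e/ is itself a trigger — this domain ends here.
From /e/ at 7 leftward: 6 /u/ is itself a trigger — this domain ends here.
From /e/ at 9 rightward: 10 /ɪ/ → [+ATR]; 11 /ɛ/ → [+ATR]; 12 /ɪ/ → [+ATR]; 13 /e/ is itself a trigger — this domain ends here.
From /e/ at 9 leftward: 8 /w/ transparent; 7 /e/ is itself a trigger — this domain ends here.
From /e/ at 13 rightward: word edge.
From /e/ at 13 leftward: 12 /ɪ/ → [+ATR]; 11 /ɛ/ → [+ATR]; 10 /ɪ/ → [+ATR]; 9 /e/ is itself a trigger — this domain ends here.
[+ATR] positions on the surface: 3 6 7 9 10 11 12 13.

no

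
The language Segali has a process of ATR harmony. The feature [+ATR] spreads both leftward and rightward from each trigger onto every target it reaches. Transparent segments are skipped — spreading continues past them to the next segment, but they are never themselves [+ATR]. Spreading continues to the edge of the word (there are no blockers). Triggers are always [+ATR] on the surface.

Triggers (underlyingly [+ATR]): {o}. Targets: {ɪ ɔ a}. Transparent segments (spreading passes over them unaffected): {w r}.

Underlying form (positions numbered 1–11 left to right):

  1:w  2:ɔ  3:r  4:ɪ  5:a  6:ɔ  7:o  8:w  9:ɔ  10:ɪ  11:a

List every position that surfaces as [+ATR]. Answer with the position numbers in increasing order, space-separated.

2 4 5 6 7 9 10 11

From /o/ at 7 rightward: 8 /w/ transparent; 9 /ɔ/ → [+ATR]; 10 /ɪ/ → [+ATR]; 11 /a/ → [+ATR]; word edge.
From /o/ at 7 leftward: 6 /ɔ/ → [+ATR]; 5 /a/ → [+ATR]; 4 /ɪ/ → [+ATR]; 3 /r/ transparent; 2 /ɔ/ → [+ATR]; 1 /w/ transparent; word edge.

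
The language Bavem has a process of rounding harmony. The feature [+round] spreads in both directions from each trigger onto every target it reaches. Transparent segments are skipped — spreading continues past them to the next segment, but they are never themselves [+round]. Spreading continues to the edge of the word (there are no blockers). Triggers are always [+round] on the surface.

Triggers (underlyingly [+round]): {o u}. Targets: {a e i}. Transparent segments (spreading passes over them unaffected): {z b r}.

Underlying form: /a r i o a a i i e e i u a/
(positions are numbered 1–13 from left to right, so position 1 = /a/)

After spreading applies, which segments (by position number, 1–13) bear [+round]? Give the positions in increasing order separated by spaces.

From /o/ at 4 rightward: 5 /a/ → [+round]; 6 /a/ → [+round]; 7 /i/ → [+round]; 8 /i/ → [+round]; 9 /e/ → [+round]; 10 /e/ → [+round]; 11 /i/ → [+round]; 12 /u/ is itself a trigger — this domain ends here.
From /o/ at 4 leftward: 3 /i/ → [+round]; 2 /r/ transparent; 1 /a/ → [+round]; word edge.
From /u/ at 12 rightward: 13 /a/ → [+round]; word edge.
From /u/ at 12 leftward: 11 /i/ → [+round]; 10 /e/ → [+round]; 9 /e/ → [+round]; 8 /i/ → [+round]; 7 /i/ → [+round]; 6 /a/ → [+round]; 5 /a/ → [+round]; 4 /o/ is itself a trigger — this domain ends here.

1 3 4 5 6 7 8 9 10 11 12 13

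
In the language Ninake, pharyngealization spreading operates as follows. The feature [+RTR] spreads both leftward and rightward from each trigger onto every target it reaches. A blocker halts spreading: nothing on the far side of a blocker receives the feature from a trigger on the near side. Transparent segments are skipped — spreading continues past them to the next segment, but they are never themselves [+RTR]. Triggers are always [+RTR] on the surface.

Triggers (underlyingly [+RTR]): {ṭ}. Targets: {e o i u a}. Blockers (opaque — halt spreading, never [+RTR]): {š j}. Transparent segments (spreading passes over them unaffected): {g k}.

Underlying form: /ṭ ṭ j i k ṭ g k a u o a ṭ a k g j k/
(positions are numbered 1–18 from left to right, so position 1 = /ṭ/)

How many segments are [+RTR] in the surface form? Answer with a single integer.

10

From /ṭ/ at 1 rightward: 2 /ṭ/ is itself a trigger — this domain ends here.
From /ṭ/ at 1 leftward: word edge.
From /ṭ/ at 2 rightward: 3 /j/ blocks.
From /ṭ/ at 2 leftward: 1 /ṭ/ is itself a trigger — this domain ends here.
From /ṭ/ at 6 rightward: 7 /g/ transparent; 8 /k/ transparent; 9 /a/ → [+RTR]; 10 /u/ → [+RTR]; 11 /o/ → [+RTR]; 12 /a/ → [+RTR]; 13 /ṭ/ is itself a trigger — this domain ends here.
From /ṭ/ at 6 leftward: 5 /k/ transparent; 4 /i/ → [+RTR]; 3 /j/ blocks.
From /ṭ/ at 13 rightward: 14 /a/ → [+RTR]; 15 /k/ transparent; 16 /g/ transparent; 17 /j/ blocks.
From /ṭ/ at 13 leftward: 12 /a/ → [+RTR]; 11 /o/ → [+RTR]; 10 /u/ → [+RTR]; 9 /a/ → [+RTR]; 8 /k/ transparent; 7 /g/ transparent; 6 /ṭ/ is itself a trigger — this domain ends here.
[+RTR] positions on the surface: 1 2 4 6 9 10 11 12 13 14.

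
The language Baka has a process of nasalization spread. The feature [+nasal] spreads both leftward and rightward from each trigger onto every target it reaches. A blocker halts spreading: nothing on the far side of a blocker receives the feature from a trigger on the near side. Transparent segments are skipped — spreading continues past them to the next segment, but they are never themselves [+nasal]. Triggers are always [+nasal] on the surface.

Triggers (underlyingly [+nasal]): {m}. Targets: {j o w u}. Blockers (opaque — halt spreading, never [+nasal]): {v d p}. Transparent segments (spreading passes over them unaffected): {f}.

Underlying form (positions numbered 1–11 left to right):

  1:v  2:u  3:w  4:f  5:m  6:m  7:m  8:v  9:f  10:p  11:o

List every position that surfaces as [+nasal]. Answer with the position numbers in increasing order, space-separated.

2 3 5 6 7

From /m/ at 5 rightward: 6 /m/ is itself a trigger — this domain ends here.
From /m/ at 5 leftward: 4 /f/ transparent; 3 /w/ → [+nasal]; 2 /u/ → [+nasal]; 1 /v/ blocks.
From /m/ at 6 rightward: 7 /m/ is itself a trigger — this domain ends here.
From /m/ at 6 leftward: 5 /m/ is itself a trigger — this domain ends here.
From /m/ at 7 rightward: 8 /v/ blocks.
From /m/ at 7 leftward: 6 /m/ is itself a trigger — this domain ends here.
Target with no active source: position 11 stays [-nasal].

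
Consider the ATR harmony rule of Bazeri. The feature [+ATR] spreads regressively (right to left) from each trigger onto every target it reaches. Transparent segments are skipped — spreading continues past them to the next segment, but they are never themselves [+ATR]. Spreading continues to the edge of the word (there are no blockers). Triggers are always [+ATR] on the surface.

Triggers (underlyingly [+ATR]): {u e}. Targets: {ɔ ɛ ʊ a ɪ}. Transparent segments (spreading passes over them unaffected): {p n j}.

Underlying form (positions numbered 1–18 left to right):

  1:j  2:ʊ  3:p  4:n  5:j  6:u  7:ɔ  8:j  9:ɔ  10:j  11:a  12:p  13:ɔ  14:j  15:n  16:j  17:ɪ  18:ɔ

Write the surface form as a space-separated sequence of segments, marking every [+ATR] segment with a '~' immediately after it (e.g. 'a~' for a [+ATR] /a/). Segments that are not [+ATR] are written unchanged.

From /u/ at 6 leftward: 5 /j/ transparent; 4 /n/ transparent; 3 /p/ transparent; 2 /ʊ/ → [+ATR]; 1 /j/ transparent; word edge.
Targets with no active source: positions 7 9 11 13 17 18 stay [-ATR].
[+ATR] positions on the surface: 2 6.

j ʊ~ p n j u~ ɔ j ɔ j a p ɔ j n j ɪ ɔ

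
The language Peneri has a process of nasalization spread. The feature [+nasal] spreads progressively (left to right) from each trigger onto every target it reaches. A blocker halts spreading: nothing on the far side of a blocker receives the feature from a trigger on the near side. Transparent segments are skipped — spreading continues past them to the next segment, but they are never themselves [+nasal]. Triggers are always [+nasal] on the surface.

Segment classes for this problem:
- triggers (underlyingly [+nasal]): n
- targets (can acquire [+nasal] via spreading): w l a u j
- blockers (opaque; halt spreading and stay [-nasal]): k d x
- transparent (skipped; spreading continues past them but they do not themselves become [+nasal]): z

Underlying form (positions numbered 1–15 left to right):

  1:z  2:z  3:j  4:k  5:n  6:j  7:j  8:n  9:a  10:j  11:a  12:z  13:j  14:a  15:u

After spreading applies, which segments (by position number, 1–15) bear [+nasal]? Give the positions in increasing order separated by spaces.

From /n/ at 5 rightward: 6 /j/ → [+nasal]; 7 /j/ → [+nasal]; 8 /n/ is itself a trigger — this domain ends here.
From /n/ at 8 rightward: 9 /a/ → [+nasal]; 10 /j/ → [+nasal]; 11 /a/ → [+nasal]; 12 /z/ transparent; 13 /j/ → [+nasal]; 14 /a/ → [+nasal]; 15 /u/ → [+nasal]; word edge.
Target with no active source: position 3 stays [-nasal].

5 6 7 8 9 10 11 13 14 15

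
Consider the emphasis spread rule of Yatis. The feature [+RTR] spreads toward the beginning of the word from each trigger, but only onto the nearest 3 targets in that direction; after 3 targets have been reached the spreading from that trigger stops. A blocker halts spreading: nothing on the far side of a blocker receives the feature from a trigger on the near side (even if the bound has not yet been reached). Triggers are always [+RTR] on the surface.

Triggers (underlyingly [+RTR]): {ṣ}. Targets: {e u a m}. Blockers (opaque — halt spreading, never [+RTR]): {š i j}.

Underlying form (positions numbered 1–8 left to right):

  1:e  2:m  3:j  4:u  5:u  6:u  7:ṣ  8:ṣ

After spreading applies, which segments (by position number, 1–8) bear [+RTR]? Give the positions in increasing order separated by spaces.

From /ṣ/ at 7 leftward: 6 /u/ → [+RTR]; 5 /u/ → [+RTR]; 4 /u/ → [+RTR]; bound reached.
From /ṣ/ at 8 leftward: 7 /ṣ/ is itself a trigger — this domain ends here.
Targets with no active source: positions 1 2 stay [-emphatic].

4 5 6 7 8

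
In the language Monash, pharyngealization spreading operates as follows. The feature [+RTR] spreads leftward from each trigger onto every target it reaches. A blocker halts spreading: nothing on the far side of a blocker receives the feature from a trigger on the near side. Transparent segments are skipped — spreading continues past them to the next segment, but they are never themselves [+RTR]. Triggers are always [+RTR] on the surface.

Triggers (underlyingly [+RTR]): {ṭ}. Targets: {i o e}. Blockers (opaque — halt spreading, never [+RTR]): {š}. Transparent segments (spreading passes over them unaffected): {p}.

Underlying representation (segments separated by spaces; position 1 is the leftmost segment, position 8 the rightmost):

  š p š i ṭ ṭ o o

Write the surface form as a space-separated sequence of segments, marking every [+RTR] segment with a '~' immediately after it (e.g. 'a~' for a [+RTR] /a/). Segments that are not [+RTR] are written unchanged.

From /ṭ/ at 5 leftward: 4 /i/ → [+RTR]; 3 /š/ blocks.
From /ṭ/ at 6 leftward: 5 /ṭ/ is itself a trigger — this domain ends here.
Targets with no active source: positions 7 8 stay [-emphatic].
[+RTR] positions on the surface: 4 5 6.

š p š i~ ṭ~ ṭ~ o o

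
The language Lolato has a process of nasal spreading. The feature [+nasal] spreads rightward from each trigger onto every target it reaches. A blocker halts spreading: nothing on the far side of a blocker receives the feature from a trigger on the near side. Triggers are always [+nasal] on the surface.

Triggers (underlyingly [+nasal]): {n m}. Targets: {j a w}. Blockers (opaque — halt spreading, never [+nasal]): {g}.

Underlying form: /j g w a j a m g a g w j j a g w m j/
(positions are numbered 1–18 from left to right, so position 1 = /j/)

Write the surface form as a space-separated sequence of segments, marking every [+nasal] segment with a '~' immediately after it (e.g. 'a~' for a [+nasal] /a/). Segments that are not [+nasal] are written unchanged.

j g w a j a m~ g a g w j j a g w m~ j~

From /m/ at 7 rightward: 8 /g/ blocks.
From /m/ at 17 rightward: 18 /j/ → [+nasal]; word edge.
Targets with no active source: positions 1 3 4 5 6 9 11 12 13 14 16 stay [-nasal].
[+nasal] positions on the surface: 7 17 18.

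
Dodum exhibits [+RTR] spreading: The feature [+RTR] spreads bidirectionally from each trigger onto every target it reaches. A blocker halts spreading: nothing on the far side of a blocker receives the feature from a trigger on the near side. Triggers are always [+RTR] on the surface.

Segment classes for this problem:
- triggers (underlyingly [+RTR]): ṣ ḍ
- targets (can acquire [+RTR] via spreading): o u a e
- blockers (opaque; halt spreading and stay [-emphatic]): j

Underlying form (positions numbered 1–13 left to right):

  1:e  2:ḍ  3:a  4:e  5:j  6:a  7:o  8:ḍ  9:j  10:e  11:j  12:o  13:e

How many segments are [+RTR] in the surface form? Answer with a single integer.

7

From /ḍ/ at 2 rightward: 3 /a/ → [+RTR]; 4 /e/ → [+RTR]; 5 /j/ blocks.
From /ḍ/ at 2 leftward: 1 /e/ → [+RTR]; word edge.
From /ḍ/ at 8 rightward: 9 /j/ blocks.
From /ḍ/ at 8 leftward: 7 /o/ → [+RTR]; 6 /a/ → [+RTR]; 5 /j/ blocks.
Targets with no active source: positions 10 12 13 stay [-emphatic].
[+RTR] positions on the surface: 1 2 3 4 6 7 8.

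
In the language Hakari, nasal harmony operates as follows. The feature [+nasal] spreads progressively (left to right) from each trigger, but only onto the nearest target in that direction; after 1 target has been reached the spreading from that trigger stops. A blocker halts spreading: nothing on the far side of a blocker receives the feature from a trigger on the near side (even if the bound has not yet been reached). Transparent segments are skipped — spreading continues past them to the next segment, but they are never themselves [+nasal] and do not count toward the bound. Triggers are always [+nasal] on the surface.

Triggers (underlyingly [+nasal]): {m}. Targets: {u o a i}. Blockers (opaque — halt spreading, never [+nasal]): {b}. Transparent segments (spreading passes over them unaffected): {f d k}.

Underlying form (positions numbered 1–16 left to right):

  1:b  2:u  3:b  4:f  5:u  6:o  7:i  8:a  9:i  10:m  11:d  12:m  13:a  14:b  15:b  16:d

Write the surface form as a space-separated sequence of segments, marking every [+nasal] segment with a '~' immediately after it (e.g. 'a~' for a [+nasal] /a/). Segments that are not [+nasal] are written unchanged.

b u b f u o i a i m~ d m~ a~ b b d

From /m/ at 10 rightward: 11 /d/ transparent; 12 /m/ is itself a trigger — this domain ends here.
From /m/ at 12 rightward: 13 /a/ → [+nasal]; bound reached.
Targets with no active source: positions 2 5 6 7 8 9 stay [-nasal].
[+nasal] positions on the surface: 10 12 13.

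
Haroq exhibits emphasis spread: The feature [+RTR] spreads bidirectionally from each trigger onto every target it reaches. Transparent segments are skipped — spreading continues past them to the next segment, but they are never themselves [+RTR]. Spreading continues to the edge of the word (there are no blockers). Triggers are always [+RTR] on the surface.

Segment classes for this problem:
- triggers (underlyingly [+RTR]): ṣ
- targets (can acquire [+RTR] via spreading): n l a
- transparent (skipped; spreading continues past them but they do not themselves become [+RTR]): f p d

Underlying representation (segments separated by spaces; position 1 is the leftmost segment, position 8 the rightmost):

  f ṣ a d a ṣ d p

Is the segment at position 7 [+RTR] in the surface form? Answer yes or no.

no

From /ṣ/ at 2 rightward: 3 /a/ → [+RTR]; 4 /d/ transparent; 5 /a/ → [+RTR]; 6 /ṣ/ is itself a trigger — this domain ends here.
From /ṣ/ at 2 leftward: 1 /f/ transparent; word edge.
From /ṣ/ at 6 rightward: 7 /d/ transparent; 8 /p/ transparent; word edge.
From /ṣ/ at 6 leftward: 5 /a/ → [+RTR]; 4 /d/ transparent; 3 /a/ → [+RTR]; 2 /ṣ/ is itself a trigger — this domain ends here.
[+RTR] positions on the surface: 2 3 5 6.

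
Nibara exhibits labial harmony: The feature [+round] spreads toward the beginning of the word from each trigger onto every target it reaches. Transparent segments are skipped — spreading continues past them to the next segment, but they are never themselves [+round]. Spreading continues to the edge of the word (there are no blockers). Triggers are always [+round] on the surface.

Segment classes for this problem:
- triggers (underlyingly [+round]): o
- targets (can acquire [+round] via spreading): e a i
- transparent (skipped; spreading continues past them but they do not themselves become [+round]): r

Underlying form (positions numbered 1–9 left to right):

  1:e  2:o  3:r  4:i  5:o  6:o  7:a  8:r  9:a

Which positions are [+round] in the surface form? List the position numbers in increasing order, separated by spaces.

1 2 4 5 6

From /o/ at 2 leftward: 1 /e/ → [+round]; word edge.
From /o/ at 5 leftward: 4 /i/ → [+round]; 3 /r/ transparent; 2 /o/ is itself a trigger — this domain ends here.
From /o/ at 6 leftward: 5 /o/ is itself a trigger — this domain ends here.
Targets with no active source: positions 7 9 stay [-round].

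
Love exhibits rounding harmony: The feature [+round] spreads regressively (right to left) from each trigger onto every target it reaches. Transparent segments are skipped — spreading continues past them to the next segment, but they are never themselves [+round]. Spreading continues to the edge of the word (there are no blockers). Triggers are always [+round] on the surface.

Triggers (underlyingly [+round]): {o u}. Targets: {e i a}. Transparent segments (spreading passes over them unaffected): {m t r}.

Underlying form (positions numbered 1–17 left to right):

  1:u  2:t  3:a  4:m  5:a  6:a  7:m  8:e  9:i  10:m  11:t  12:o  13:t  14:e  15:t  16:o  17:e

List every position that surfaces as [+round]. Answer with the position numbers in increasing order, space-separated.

From /u/ at 1 leftward: word edge.
From /o/ at 12 leftward: 11 /t/ transparent; 10 /m/ transparent; 9 /i/ → [+round]; 8 /e/ → [+round]; 7 /m/ transparent; 6 /a/ → [+round]; 5 /a/ → [+round]; 4 /m/ transparent; 3 /a/ → [+round]; 2 /t/ transparent; 1 /u/ is itself a trigger — this domain ends here.
From /o/ at 16 leftward: 15 /t/ transparent; 14 /e/ → [+round]; 13 /t/ transparent; 12 /o/ is itself a trigger — this domain ends here.
Target with no active source: position 17 stays [-round].

1 3 5 6 8 9 12 14 16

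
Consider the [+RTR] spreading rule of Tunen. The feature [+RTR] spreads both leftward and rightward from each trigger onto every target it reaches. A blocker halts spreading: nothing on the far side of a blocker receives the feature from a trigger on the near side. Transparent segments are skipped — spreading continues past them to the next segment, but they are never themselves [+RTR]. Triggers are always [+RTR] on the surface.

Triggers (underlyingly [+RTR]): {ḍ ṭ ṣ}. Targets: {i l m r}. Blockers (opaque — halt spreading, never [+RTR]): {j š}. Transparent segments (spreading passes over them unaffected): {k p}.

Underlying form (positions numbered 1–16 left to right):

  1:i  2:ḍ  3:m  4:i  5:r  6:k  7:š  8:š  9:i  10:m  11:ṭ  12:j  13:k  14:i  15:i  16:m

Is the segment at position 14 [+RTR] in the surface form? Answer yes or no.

no

From /ḍ/ at 2 rightward: 3 /m/ → [+RTR]; 4 /i/ → [+RTR]; 5 /r/ → [+RTR]; 6 /k/ transparent; 7 /š/ blocks.
From /ḍ/ at 2 leftward: 1 /i/ → [+RTR]; word edge.
From /ṭ/ at 11 rightward: 12 /j/ blocks.
From /ṭ/ at 11 leftward: 10 /m/ → [+RTR]; 9 /i/ → [+RTR]; 8 /š/ blocks.
Targets with no active source: positions 14 15 16 stay [-emphatic].
[+RTR] positions on the surface: 1 2 3 4 5 9 10 11.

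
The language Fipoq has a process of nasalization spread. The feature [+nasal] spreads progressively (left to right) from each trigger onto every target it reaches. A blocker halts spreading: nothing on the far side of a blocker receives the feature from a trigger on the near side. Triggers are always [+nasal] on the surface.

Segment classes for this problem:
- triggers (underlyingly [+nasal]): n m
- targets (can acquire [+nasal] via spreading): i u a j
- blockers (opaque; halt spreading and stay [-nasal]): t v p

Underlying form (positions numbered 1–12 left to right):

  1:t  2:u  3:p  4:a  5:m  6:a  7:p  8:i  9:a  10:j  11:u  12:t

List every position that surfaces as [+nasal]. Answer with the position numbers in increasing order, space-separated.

From /m/ at 5 rightward: 6 /a/ → [+nasal]; 7 /p/ blocks.
Targets with no active source: positions 2 4 8 9 10 11 stay [-nasal].

5 6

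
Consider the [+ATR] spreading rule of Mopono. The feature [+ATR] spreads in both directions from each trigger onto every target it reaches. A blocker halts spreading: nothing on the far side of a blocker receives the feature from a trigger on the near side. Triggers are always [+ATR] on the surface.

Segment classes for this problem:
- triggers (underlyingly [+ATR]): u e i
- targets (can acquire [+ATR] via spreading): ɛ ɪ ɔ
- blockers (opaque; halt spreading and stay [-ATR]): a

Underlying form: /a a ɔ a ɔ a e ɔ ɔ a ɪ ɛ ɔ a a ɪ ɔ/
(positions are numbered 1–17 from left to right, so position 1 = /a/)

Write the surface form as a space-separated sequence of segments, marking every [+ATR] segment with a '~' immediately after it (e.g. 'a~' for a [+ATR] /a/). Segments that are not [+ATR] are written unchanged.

a a ɔ a ɔ a e~ ɔ~ ɔ~ a ɪ ɛ ɔ a a ɪ ɔ

From /e/ at 7 rightward: 8 /ɔ/ → [+ATR]; 9 /ɔ/ → [+ATR]; 10 /a/ blocks.
From /e/ at 7 leftward: 6 /a/ blocks.
Targets with no active source: positions 3 5 11 12 13 16 17 stay [-ATR].
[+ATR] positions on the surface: 7 8 9.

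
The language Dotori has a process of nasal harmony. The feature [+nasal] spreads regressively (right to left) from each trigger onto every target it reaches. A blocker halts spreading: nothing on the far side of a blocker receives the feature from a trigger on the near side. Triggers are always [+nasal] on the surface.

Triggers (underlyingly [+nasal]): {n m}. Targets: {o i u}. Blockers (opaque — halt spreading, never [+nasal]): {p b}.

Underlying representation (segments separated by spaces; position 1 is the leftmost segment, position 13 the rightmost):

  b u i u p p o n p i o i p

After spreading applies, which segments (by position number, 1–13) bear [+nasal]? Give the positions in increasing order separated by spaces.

7 8

From /n/ at 8 leftward: 7 /o/ → [+nasal]; 6 /p/ blocks.
Targets with no active source: positions 2 3 4 10 11 12 stay [-nasal].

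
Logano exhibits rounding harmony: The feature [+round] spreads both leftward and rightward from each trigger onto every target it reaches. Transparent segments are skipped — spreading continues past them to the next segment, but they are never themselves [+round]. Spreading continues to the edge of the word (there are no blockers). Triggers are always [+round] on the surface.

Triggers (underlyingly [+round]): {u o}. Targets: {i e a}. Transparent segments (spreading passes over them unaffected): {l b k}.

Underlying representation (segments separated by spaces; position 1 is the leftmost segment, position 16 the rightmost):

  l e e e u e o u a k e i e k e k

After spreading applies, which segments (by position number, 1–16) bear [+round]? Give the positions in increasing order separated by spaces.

From /u/ at 5 rightward: 6 /e/ → [+round]; 7 /o/ is itself a trigger — this domain ends here.
From /u/ at 5 leftward: 4 /e/ → [+round]; 3 /e/ → [+round]; 2 /e/ → [+round]; 1 /l/ transparent; word edge.
From /o/ at 7 rightward: 8 /u/ is itself a trigger — this domain ends here.
From /o/ at 7 leftward: 6 /e/ → [+round]; 5 /u/ is itself a trigger — this domain ends here.
From /u/ at 8 rightward: 9 /a/ → [+round]; 10 /k/ transparent; 11 /e/ → [+round]; 12 /i/ → [+round]; 13 /e/ → [+round]; 14 /k/ transparent; 15 /e/ → [+round]; 16 /k/ transparent; word edge.
From /u/ at 8 leftward: 7 /o/ is itself a trigger — this domain ends here.

2 3 4 5 6 7 8 9 11 12 13 15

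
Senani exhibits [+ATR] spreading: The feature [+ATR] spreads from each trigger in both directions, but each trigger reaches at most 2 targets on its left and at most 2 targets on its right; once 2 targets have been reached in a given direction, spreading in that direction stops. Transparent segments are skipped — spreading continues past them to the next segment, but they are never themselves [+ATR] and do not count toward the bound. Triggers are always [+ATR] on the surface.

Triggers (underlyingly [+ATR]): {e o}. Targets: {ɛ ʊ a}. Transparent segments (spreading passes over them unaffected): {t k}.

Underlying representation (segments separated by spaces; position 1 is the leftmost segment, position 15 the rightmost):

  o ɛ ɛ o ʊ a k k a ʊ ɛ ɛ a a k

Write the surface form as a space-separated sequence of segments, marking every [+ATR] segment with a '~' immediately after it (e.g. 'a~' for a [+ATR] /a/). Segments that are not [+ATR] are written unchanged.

From /o/ at 1 rightward: 2 /ɛ/ → [+ATR]; 3 /ɛ/ → [+ATR]; bound reached.
From /o/ at 1 leftward: word edge.
From /o/ at 4 rightward: 5 /ʊ/ → [+ATR]; 6 /a/ → [+ATR]; bound reached.
From /o/ at 4 leftward: 3 /ɛ/ → [+ATR]; 2 /ɛ/ → [+ATR]; bound reached.
Targets with no active source: positions 9 10 11 12 13 14 stay [-ATR].
[+ATR] positions on the surface: 1 2 3 4 5 6.

o~ ɛ~ ɛ~ o~ ʊ~ a~ k k a ʊ ɛ ɛ a a k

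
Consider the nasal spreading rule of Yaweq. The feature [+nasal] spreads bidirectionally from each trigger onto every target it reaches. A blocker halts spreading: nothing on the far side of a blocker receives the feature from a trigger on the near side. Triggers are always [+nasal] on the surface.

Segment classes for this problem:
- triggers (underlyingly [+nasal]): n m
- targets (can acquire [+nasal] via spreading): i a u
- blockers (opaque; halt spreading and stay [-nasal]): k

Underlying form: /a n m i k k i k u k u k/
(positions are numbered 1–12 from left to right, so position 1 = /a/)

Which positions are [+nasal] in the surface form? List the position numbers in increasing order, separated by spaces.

1 2 3 4

From /n/ at 2 rightward: 3 /m/ is itself a trigger — this domain ends here.
From /n/ at 2 leftward: 1 /a/ → [+nasal]; word edge.
From /m/ at 3 rightward: 4 /i/ → [+nasal]; 5 /k/ blocks.
From /m/ at 3 leftward: 2 /n/ is itself a trigger — this domain ends here.
Targets with no active source: positions 7 9 11 stay [-nasal].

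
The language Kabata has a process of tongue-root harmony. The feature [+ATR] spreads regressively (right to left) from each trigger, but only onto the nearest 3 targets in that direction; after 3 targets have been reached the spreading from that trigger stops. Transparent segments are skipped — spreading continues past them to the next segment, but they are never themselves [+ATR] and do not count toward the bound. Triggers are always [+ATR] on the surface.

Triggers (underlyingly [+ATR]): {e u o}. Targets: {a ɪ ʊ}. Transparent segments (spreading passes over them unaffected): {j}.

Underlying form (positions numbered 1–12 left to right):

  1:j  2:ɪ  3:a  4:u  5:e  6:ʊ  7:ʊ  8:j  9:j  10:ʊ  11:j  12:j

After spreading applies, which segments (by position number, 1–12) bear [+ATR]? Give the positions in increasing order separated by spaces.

2 3 4 5

From /u/ at 4 leftward: 3 /a/ → [+ATR]; 2 /ɪ/ → [+ATR]; 1 /j/ transparent; word edge.
From /e/ at 5 leftward: 4 /u/ is itself a trigger — this domain ends here.
Targets with no active source: positions 6 7 10 stay [-ATR].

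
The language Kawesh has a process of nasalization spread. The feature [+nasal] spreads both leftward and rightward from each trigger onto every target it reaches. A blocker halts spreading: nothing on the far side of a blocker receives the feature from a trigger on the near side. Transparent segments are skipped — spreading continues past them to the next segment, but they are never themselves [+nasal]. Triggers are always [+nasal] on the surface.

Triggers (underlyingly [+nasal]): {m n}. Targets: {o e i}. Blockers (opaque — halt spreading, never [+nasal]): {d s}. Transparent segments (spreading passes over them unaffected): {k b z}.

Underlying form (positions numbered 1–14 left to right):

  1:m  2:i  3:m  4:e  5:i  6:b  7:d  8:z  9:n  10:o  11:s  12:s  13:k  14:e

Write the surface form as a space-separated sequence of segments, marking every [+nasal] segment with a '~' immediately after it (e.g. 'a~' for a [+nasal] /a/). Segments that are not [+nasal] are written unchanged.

From /m/ at 1 rightward: 2 /i/ → [+nasal]; 3 /m/ is itself a trigger — this domain ends here.
From /m/ at 1 leftward: word edge.
From /m/ at 3 rightward: 4 /e/ → [+nasal]; 5 /i/ → [+nasal]; 6 /b/ transparent; 7 /d/ blocks.
From /m/ at 3 leftward: 2 /i/ → [+nasal]; 1 /m/ is itself a trigger — this domain ends here.
From /n/ at 9 rightward: 10 /o/ → [+nasal]; 11 /s/ blocks.
From /n/ at 9 leftward: 8 /z/ transparent; 7 /d/ blocks.
Target with no active source: position 14 stays [-nasal].
[+nasal] positions on the surface: 1 2 3 4 5 9 10.

m~ i~ m~ e~ i~ b d z n~ o~ s s k e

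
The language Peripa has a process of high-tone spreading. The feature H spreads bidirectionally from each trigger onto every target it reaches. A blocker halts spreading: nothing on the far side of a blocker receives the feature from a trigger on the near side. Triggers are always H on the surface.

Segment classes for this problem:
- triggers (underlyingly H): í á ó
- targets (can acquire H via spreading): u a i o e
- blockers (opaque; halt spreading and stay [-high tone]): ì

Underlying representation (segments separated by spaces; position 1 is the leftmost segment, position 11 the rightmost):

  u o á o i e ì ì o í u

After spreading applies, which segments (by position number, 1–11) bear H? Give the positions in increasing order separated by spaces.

From /á/ at 3 rightward: 4 /o/ → H; 5 /i/ → H; 6 /e/ → H; 7 /ì/ blocks.
From /á/ at 3 leftward: 2 /o/ → H; 1 /u/ → H; word edge.
From /í/ at 10 rightward: 11 /u/ → H; word edge.
From /í/ at 10 leftward: 9 /o/ → H; 8 /ì/ blocks.

1 2 3 4 5 6 9 10 11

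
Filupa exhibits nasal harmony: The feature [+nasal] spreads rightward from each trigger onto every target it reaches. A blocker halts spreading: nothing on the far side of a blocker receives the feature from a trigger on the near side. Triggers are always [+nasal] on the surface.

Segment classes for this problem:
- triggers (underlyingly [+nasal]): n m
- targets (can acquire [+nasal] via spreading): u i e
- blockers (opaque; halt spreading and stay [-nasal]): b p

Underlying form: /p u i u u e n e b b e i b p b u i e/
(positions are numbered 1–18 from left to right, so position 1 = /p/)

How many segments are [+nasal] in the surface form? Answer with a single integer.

2

From /n/ at 7 rightward: 8 /e/ → [+nasal]; 9 /b/ blocks.
Targets with no active source: positions 2 3 4 5 6 11 12 16 17 18 stay [-nasal].
[+nasal] positions on the surface: 7 8.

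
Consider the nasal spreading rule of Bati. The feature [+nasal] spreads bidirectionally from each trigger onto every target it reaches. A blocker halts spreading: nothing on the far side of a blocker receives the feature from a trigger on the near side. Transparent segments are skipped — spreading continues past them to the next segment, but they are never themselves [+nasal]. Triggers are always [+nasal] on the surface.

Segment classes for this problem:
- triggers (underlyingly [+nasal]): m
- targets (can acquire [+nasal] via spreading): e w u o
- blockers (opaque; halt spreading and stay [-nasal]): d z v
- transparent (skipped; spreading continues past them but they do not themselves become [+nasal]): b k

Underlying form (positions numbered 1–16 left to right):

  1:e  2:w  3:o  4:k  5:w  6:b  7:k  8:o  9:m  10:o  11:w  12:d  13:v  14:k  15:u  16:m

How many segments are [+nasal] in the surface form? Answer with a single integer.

10

From /m/ at 9 rightward: 10 /o/ → [+nasal]; 11 /w/ → [+nasal]; 12 /d/ blocks.
From /m/ at 9 leftward: 8 /o/ → [+nasal]; 7 /k/ transparent; 6 /b/ transparent; 5 /w/ → [+nasal]; 4 /k/ transparent; 3 /o/ → [+nasal]; 2 /w/ → [+nasal]; 1 /e/ → [+nasal]; word edge.
From /m/ at 16 rightward: word edge.
From /m/ at 16 leftward: 15 /u/ → [+nasal]; 14 /k/ transparent; 13 /v/ blocks.
[+nasal] positions on the surface: 1 2 3 5 8 9 10 11 15 16.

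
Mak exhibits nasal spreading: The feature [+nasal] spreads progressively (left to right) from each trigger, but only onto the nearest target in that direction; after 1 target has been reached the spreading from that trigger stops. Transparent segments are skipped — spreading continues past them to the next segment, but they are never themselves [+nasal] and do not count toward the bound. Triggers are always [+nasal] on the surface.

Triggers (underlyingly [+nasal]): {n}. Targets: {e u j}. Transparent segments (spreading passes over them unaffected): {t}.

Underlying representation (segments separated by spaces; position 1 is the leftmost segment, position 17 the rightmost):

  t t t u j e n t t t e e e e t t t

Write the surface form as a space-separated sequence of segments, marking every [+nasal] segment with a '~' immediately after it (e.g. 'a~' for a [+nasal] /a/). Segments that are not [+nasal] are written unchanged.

From /n/ at 7 rightward: 8 /t/ transparent; 9 /t/ transparent; 10 /t/ transparent; 11 /e/ → [+nasal]; bound reached.
Targets with no active source: positions 4 5 6 12 13 14 stay [-nasal].
[+nasal] positions on the surface: 7 11.

t t t u j e n~ t t t e~ e e e t t t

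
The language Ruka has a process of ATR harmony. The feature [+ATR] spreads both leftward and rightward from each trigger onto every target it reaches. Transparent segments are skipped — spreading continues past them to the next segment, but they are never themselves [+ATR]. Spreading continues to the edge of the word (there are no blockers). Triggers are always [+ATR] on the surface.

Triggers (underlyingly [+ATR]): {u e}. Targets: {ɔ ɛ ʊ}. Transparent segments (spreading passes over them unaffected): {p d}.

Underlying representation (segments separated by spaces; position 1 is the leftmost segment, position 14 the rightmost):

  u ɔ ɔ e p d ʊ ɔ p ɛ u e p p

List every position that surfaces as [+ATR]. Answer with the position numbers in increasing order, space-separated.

From /u/ at 1 rightward: 2 /ɔ/ → [+ATR]; 3 /ɔ/ → [+ATR]; 4 /e/ is itself a trigger — this domain ends here.
From /u/ at 1 leftward: word edge.
From /e/ at 4 rightward: 5 /p/ transparent; 6 /d/ transparent; 7 /ʊ/ → [+ATR]; 8 /ɔ/ → [+ATR]; 9 /p/ transparent; 10 /ɛ/ → [+ATR]; 11 /u/ is itself a trigger — this domain ends here.
From /e/ at 4 leftward: 3 /ɔ/ → [+ATR]; 2 /ɔ/ → [+ATR]; 1 /u/ is itself a trigger — this domain ends here.
From /u/ at 11 rightward: 12 /e/ is itself a trigger — this domain ends here.
From /u/ at 11 leftward: 10 /ɛ/ → [+ATR]; 9 /p/ transparent; 8 /ɔ/ → [+ATR]; 7 /ʊ/ → [+ATR]; 6 /d/ transparent; 5 /p/ transparent; 4 /e/ is itself a trigger — this domain ends here.
From /e/ at 12 rightward: 13 /p/ transparent; 14 /p/ transparent; word edge.
From /e/ at 12 leftward: 11 /u/ is itself a trigger — this domain ends here.

1 2 3 4 7 8 10 11 12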